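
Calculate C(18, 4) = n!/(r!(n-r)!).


C(18,4) = 18!/(4! × 14!)
= 6402373705728000/(24 × 87178291200)
= 3060

C(18,4) = 3060


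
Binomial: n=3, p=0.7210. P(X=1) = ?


C(3,1) = 3
p^1 = 0.721000
(1-p)^2 = 0.077841
P = 3 * 0.721000 * 0.077841 = 0.1684

P(X=1) = 0.1684


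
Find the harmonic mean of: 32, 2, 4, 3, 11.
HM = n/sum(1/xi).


Sum of reciprocals = 1/32 + 1/2 + 1/4 + 1/3 + 1/11 = 1.205492
HM = 5/1.205492 = 4.1477

HM = 4.1477


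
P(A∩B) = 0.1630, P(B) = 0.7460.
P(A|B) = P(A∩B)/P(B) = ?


P(A|B) = 0.1630/0.7460 = 0.2185

P(A|B) = 0.2185


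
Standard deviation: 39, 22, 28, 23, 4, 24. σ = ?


Mean = 23.3333
Variance = 107.2222
SD = sqrt(107.2222) = 10.3548

SD = 10.3548


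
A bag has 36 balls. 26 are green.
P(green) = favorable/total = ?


P = 26/36 = 0.7222

P = 0.7222


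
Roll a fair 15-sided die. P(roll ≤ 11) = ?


Favorable outcomes (roll ≤ 11): 11
Total outcomes = 15
P = 11/15 = 0.7333

P = 0.7333


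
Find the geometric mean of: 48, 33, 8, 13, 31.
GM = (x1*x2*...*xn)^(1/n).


Product = 48 × 33 × 8 × 13 × 31 = 5106816
GM = 5106816^(1/5) = 21.9599

GM = 21.9599


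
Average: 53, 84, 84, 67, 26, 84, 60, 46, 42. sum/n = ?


Sum = 53 + 84 + 84 + 67 + 26 + 84 + 60 + 46 + 42 = 546
n = 9
Mean = 546/9 = 60.6667

Mean = 60.6667


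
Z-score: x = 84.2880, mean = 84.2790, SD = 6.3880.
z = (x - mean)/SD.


z = (84.2880 - 84.2790)/6.3880
= 0.0090/6.3880
= 0.0014

z = 0.0014


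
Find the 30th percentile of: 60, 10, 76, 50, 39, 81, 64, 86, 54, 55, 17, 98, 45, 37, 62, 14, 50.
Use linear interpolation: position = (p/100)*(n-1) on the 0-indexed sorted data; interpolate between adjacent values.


Sorted: 10, 14, 17, 37, 39, 45, 50, 50, 54, 55, 60, 62, 64, 76, 81, 86, 98
n = 17
Index = 30/100 * 16 = 4.8000
Lower = data[4] = 39, Upper = data[5] = 45
P30 = 39 + 0.8000*(6) = 43.8000

P30 = 43.8000


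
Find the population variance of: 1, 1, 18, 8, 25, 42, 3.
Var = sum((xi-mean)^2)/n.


Mean = 14.0000
Squared deviations: 169.0000, 169.0000, 16.0000, 36.0000, 121.0000, 784.0000, 121.0000
Sum = 1416.0000
Variance = 1416.0000/7 = 202.2857

Variance = 202.2857


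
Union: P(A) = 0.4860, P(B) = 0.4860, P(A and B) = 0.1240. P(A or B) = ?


P(A∪B) = 0.4860 + 0.4860 - 0.1240
= 0.9720 - 0.1240
= 0.8480

P(A∪B) = 0.8480


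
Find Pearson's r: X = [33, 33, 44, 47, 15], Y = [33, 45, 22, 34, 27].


Mean X = 34.4000, Mean Y = 32.2000
SD X = 11.235658, SD Y = 7.730459
Cov = 1.320000
r = 1.320000/(11.235658*7.730459) = 0.0152

r = 0.0152


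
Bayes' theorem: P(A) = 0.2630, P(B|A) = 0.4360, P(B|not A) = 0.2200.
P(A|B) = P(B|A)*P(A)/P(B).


P(B) = P(B|A)*P(A) + P(B|A')*P(A')
= 0.4360*0.2630 + 0.2200*0.7370
= 0.114668 + 0.162140 = 0.276808
P(A|B) = 0.114668/0.276808 = 0.4143

P(A|B) = 0.4143


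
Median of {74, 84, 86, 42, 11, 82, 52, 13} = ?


Sorted: 11, 13, 42, 52, 74, 82, 84, 86
n = 8 (even)
Middle values: 52 and 74
Median = (52+74)/2 = 63.0000

Median = 63.0000


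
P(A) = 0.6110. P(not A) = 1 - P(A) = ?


P(not A) = 1 - 0.6110 = 0.3890

P(not A) = 0.3890


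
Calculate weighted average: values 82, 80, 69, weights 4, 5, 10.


Numerator = 82*4 + 80*5 + 69*10 = 1418
Denominator = 4 + 5 + 10 = 19
WM = 1418/19 = 74.6316

WM = 74.6316


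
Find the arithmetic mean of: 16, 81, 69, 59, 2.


Sum = 16 + 81 + 69 + 59 + 2 = 227
n = 5
Mean = 227/5 = 45.4000

Mean = 45.4000


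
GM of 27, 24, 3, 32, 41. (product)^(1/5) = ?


Product = 27 × 24 × 3 × 32 × 41 = 2550528
GM = 2550528^(1/5) = 19.1129

GM = 19.1129


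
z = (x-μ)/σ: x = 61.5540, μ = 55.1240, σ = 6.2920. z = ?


z = (61.5540 - 55.1240)/6.2920
= 6.4300/6.2920
= 1.0219

z = 1.0219


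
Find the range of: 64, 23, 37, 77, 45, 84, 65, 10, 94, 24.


Max = 94, Min = 10
Range = 94 - 10 = 84

Range = 84


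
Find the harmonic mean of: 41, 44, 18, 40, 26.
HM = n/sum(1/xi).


Sum of reciprocals = 1/41 + 1/44 + 1/18 + 1/40 + 1/26 = 0.166135
HM = 5/0.166135 = 30.0961

HM = 30.0961


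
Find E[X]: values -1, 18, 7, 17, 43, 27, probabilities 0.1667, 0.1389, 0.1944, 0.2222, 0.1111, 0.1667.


E[X] = -1*0.1667 + 18*0.1389 + 7*0.1944 + 17*0.2222 + 43*0.1111 + 27*0.1667
= -0.1667 + 2.5002 + 1.3608 + 3.7774 + 4.7773 + 4.5009
= 16.7499

E[X] = 16.7499


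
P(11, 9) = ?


P(11,9) = 11!/2!
= 39916800/2
= 19958400

P(11,9) = 19958400


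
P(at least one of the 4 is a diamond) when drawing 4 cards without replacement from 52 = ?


P(at least one) = 1 - P(none)
P(none) = (39/52) × (38/51) × (37/50) × (36/49) = 0.303818
P(at least one) = 1 - 0.303818 = 0.6962

P = 0.6962


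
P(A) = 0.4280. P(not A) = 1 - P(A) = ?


P(not A) = 1 - 0.4280 = 0.5720

P(not A) = 0.5720


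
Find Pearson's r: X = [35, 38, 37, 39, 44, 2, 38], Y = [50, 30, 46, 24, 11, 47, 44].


Mean X = 33.2857, Mean Y = 36.0000
SD X = 13.024310, SD Y = 13.554124
Cov = -87.142857
r = -87.142857/(13.024310*13.554124) = -0.4936

r = -0.4936


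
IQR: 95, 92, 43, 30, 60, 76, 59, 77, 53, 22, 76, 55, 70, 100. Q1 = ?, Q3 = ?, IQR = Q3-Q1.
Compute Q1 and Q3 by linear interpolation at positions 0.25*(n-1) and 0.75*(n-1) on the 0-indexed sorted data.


Sorted: 22, 30, 43, 53, 55, 59, 60, 70, 76, 76, 77, 92, 95, 100
Q1 (25th %ile) = 53.5000
Q3 (75th %ile) = 76.7500
IQR = 76.7500 - 53.5000 = 23.2500

IQR = 23.2500


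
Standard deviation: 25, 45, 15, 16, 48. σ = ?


Mean = 29.8000
Variance = 198.9600
SD = sqrt(198.9600) = 14.1053

SD = 14.1053


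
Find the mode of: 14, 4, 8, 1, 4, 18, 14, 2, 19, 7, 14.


Frequencies: 1:1, 2:1, 4:2, 7:1, 8:1, 14:3, 18:1, 19:1
Max frequency = 3
Mode = 14

Mode = 14


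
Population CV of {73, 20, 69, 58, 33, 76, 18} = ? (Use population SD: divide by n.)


Mean = 49.5714
SD = 23.4268
CV = (23.4268/49.5714)*100 = 47.2587%

CV = 47.2587%


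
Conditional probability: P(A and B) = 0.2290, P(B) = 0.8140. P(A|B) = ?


P(A|B) = 0.2290/0.8140 = 0.2813

P(A|B) = 0.2813


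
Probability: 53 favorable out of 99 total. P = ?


P = 53/99 = 0.5354

P = 0.5354


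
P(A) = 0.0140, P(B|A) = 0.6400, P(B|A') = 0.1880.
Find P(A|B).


P(B) = P(B|A)*P(A) + P(B|A')*P(A')
= 0.6400*0.0140 + 0.1880*0.9860
= 0.008960 + 0.185368 = 0.194328
P(A|B) = 0.008960/0.194328 = 0.0461

P(A|B) = 0.0461


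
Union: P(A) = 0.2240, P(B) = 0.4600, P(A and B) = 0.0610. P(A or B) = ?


P(A∪B) = 0.2240 + 0.4600 - 0.0610
= 0.6840 - 0.0610
= 0.6230

P(A∪B) = 0.6230


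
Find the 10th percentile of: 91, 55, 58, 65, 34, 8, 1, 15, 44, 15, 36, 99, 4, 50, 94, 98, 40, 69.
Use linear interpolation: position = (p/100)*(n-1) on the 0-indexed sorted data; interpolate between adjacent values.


Sorted: 1, 4, 8, 15, 15, 34, 36, 40, 44, 50, 55, 58, 65, 69, 91, 94, 98, 99
n = 18
Index = 10/100 * 17 = 1.7000
Lower = data[1] = 4, Upper = data[2] = 8
P10 = 4 + 0.7000*(4) = 6.8000

P10 = 6.8000


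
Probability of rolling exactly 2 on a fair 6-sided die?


Favorable outcomes (roll = 2): 1
Total outcomes = 6
P = 1/6 = 0.1667

P = 0.1667


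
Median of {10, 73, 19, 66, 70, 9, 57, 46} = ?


Sorted: 9, 10, 19, 46, 57, 66, 70, 73
n = 8 (even)
Middle values: 46 and 57
Median = (46+57)/2 = 51.5000

Median = 51.5000


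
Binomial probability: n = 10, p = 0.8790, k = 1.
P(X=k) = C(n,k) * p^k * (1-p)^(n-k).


C(10,1) = 10
p^1 = 0.879000
(1-p)^9 = 5.559917e-09
P = 10 * 0.879000 * 5.559917e-09 = 4.8872e-08

P(X=1) = 4.8872e-08


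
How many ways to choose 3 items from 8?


C(8,3) = 8!/(3! × 5!)
= 40320/(6 × 120)
= 56

C(8,3) = 56


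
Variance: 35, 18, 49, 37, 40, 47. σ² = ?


Mean = 37.6667
Squared deviations: 7.1111, 386.7778, 128.4444, 0.4444, 5.4444, 87.1111
Sum = 615.3333
Variance = 615.3333/6 = 102.5556

Variance = 102.5556


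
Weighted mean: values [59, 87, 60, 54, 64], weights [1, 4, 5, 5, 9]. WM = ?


Numerator = 59*1 + 87*4 + 60*5 + 54*5 + 64*9 = 1553
Denominator = 1 + 4 + 5 + 5 + 9 = 24
WM = 1553/24 = 64.7083

WM = 64.7083


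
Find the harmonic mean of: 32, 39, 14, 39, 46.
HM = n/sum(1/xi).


Sum of reciprocals = 1/32 + 1/39 + 1/14 + 1/39 + 1/46 = 0.175700
HM = 5/0.175700 = 28.4576

HM = 28.4576


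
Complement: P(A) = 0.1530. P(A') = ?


P(not A) = 1 - 0.1530 = 0.8470

P(not A) = 0.8470


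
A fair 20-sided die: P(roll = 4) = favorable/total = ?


Favorable outcomes (roll = 4): 1
Total outcomes = 20
P = 1/20 = 0.0500

P = 0.0500


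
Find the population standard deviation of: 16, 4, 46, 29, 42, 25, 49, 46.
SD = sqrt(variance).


Mean = 32.1250
Variance = 234.8594
SD = sqrt(234.8594) = 15.3251

SD = 15.3251


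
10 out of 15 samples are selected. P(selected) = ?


P = 10/15 = 0.6667

P = 0.6667


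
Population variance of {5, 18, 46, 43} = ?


Mean = 28.0000
Squared deviations: 529.0000, 100.0000, 324.0000, 225.0000
Sum = 1178.0000
Variance = 1178.0000/4 = 294.5000

Variance = 294.5000


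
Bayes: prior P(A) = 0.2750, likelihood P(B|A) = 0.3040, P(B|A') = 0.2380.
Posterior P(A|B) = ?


P(B) = P(B|A)*P(A) + P(B|A')*P(A')
= 0.3040*0.2750 + 0.2380*0.7250
= 0.083600 + 0.172550 = 0.256150
P(A|B) = 0.083600/0.256150 = 0.3264

P(A|B) = 0.3264


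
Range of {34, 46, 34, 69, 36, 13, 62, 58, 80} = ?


Max = 80, Min = 13
Range = 80 - 13 = 67

Range = 67


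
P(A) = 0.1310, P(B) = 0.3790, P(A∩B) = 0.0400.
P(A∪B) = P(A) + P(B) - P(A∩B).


P(A∪B) = 0.1310 + 0.3790 - 0.0400
= 0.5100 - 0.0400
= 0.4700

P(A∪B) = 0.4700


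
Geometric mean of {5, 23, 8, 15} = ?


Product = 5 × 23 × 8 × 15 = 13800
GM = 13800^(1/4) = 10.8385

GM = 10.8385


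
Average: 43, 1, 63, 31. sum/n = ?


Sum = 43 + 1 + 63 + 31 = 138
n = 4
Mean = 138/4 = 34.5000

Mean = 34.5000


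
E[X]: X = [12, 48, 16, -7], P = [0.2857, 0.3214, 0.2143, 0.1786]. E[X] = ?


E[X] = 12*0.2857 + 48*0.3214 + 16*0.2143 - 7*0.1786
= 3.4284 + 15.4272 + 3.4288 - 1.2502
= 21.0342

E[X] = 21.0342


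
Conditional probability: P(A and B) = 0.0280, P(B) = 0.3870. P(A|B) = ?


P(A|B) = 0.0280/0.3870 = 0.0724

P(A|B) = 0.0724


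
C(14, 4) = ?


C(14,4) = 14!/(4! × 10!)
= 87178291200/(24 × 3628800)
= 1001

C(14,4) = 1001


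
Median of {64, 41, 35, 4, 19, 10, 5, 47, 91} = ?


Sorted: 4, 5, 10, 19, 35, 41, 47, 64, 91
n = 9 (odd)
Middle value = 35

Median = 35


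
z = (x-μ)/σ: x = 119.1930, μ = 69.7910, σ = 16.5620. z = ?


z = (119.1930 - 69.7910)/16.5620
= 49.4020/16.5620
= 2.9829

z = 2.9829


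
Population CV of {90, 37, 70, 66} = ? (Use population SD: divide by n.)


Mean = 65.7500
SD = 18.9258
CV = (18.9258/65.7500)*100 = 28.7846%

CV = 28.7846%


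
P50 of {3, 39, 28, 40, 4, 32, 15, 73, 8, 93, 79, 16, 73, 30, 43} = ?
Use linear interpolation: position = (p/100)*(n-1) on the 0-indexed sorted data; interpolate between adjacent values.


Sorted: 3, 4, 8, 15, 16, 28, 30, 32, 39, 40, 43, 73, 73, 79, 93
n = 15
Index = 50/100 * 14 = 7.0000
Lower = data[7] = 32, Upper = data[8] = 39
P50 = 32 + 0*(7) = 32.0000

P50 = 32.0000


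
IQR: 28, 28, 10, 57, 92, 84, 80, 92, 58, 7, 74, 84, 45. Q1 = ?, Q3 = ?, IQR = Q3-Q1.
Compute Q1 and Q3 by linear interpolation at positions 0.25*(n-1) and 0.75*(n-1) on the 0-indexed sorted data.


Sorted: 7, 10, 28, 28, 45, 57, 58, 74, 80, 84, 84, 92, 92
Q1 (25th %ile) = 28.0000
Q3 (75th %ile) = 84.0000
IQR = 84.0000 - 28.0000 = 56.0000

IQR = 56.0000


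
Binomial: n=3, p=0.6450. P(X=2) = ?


C(3,2) = 3
p^2 = 0.416025
(1-p)^1 = 0.355000
P = 3 * 0.416025 * 0.355000 = 0.4431

P(X=2) = 0.4431


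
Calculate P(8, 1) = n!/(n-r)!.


P(8,1) = 8!/7!
= 40320/5040
= 8

P(8,1) = 8


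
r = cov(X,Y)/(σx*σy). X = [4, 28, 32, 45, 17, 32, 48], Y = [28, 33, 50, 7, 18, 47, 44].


Mean X = 29.4286, Mean Y = 32.4286
SD X = 14.160883, SD Y = 14.782781
Cov = 27.530612
r = 27.530612/(14.160883*14.782781) = 0.1315

r = 0.1315


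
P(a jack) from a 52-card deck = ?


4 jacks in 52 cards
P = 4/52 = 0.0769

P = 0.0769


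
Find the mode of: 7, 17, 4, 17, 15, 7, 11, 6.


Frequencies: 4:1, 6:1, 7:2, 11:1, 15:1, 17:2
Max frequency = 2
Mode = 7, 17

Mode = 7, 17


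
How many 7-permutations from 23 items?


P(23,7) = 23!/16!
= 25852016738884976640000/20922789888000
= 1235591280

P(23,7) = 1235591280


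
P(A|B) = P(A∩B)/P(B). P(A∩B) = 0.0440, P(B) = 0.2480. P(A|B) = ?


P(A|B) = 0.0440/0.2480 = 0.1774

P(A|B) = 0.1774


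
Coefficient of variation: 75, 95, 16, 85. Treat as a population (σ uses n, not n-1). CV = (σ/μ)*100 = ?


Mean = 67.7500
SD = 30.7032
CV = (30.7032/67.7500)*100 = 45.3184%

CV = 45.3184%


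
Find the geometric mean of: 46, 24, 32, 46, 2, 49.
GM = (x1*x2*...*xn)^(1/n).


Product = 46 × 24 × 32 × 46 × 2 × 49 = 159258624
GM = 159258624^(1/6) = 23.2818

GM = 23.2818


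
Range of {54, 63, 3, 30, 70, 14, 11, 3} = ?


Max = 70, Min = 3
Range = 70 - 3 = 67

Range = 67


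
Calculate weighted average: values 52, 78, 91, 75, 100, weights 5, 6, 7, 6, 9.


Numerator = 52*5 + 78*6 + 91*7 + 75*6 + 100*9 = 2715
Denominator = 5 + 6 + 7 + 6 + 9 = 33
WM = 2715/33 = 82.2727

WM = 82.2727


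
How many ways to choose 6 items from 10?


C(10,6) = 10!/(6! × 4!)
= 3628800/(720 × 24)
= 210

C(10,6) = 210


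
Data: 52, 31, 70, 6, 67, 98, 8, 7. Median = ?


Sorted: 6, 7, 8, 31, 52, 67, 70, 98
n = 8 (even)
Middle values: 31 and 52
Median = (31+52)/2 = 41.5000

Median = 41.5000


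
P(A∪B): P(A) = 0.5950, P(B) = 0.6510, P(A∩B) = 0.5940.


P(A∪B) = 0.5950 + 0.6510 - 0.5940
= 1.2460 - 0.5940
= 0.6520

P(A∪B) = 0.6520


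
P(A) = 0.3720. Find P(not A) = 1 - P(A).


P(not A) = 1 - 0.3720 = 0.6280

P(not A) = 0.6280


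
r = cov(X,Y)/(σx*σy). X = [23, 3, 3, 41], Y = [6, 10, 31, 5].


Mean X = 17.5000, Mean Y = 13.0000
SD X = 15.835088, SD Y = 10.559356
Cov = -111.000000
r = -111.000000/(15.835088*10.559356) = -0.6638

r = -0.6638


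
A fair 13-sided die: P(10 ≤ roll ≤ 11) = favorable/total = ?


Favorable outcomes (10 ≤ roll ≤ 11): 2
Total outcomes = 13
P = 2/13 = 0.1538

P = 0.1538


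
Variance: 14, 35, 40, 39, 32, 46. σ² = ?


Mean = 34.3333
Squared deviations: 413.4444, 0.4444, 32.1111, 21.7778, 5.4444, 136.1111
Sum = 609.3333
Variance = 609.3333/6 = 101.5556

Variance = 101.5556


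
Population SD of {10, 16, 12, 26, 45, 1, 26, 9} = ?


Mean = 18.1250
Variance = 166.3594
SD = sqrt(166.3594) = 12.8980

SD = 12.8980


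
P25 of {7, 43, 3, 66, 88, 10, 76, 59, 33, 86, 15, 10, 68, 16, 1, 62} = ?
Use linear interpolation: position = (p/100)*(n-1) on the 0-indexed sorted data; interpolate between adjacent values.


Sorted: 1, 3, 7, 10, 10, 15, 16, 33, 43, 59, 62, 66, 68, 76, 86, 88
n = 16
Index = 25/100 * 15 = 3.7500
Lower = data[3] = 10, Upper = data[4] = 10
P25 = 10 + 0.7500*(0) = 10.0000

P25 = 10.0000


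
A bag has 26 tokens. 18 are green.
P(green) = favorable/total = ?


P = 18/26 = 0.6923

P = 0.6923


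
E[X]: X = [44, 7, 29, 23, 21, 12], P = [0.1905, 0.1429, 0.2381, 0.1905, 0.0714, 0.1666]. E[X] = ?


E[X] = 44*0.1905 + 7*0.1429 + 29*0.2381 + 23*0.1905 + 21*0.0714 + 12*0.1666
= 8.3820 + 1.0003 + 6.9049 + 4.3815 + 1.4994 + 1.9992
= 24.1673

E[X] = 24.1673


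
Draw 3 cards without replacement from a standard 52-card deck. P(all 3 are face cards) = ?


P(all face cards) = (12/52) × (11/51) × (10/50)
= 0.0100

P = 0.0100


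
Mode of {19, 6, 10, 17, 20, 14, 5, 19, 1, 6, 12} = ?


Frequencies: 1:1, 5:1, 6:2, 10:1, 12:1, 14:1, 17:1, 19:2, 20:1
Max frequency = 2
Mode = 6, 19

Mode = 6, 19


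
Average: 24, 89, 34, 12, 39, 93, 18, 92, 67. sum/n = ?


Sum = 24 + 89 + 34 + 12 + 39 + 93 + 18 + 92 + 67 = 468
n = 9
Mean = 468/9 = 52.0000

Mean = 52.0000


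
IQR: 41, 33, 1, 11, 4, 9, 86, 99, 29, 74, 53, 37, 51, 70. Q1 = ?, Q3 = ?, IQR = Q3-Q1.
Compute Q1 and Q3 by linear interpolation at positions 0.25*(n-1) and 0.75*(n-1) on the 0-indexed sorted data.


Sorted: 1, 4, 9, 11, 29, 33, 37, 41, 51, 53, 70, 74, 86, 99
Q1 (25th %ile) = 15.5000
Q3 (75th %ile) = 65.7500
IQR = 65.7500 - 15.5000 = 50.2500

IQR = 50.2500


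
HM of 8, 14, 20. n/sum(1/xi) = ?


Sum of reciprocals = 1/8 + 1/14 + 1/20 = 0.246429
HM = 3/0.246429 = 12.1739

HM = 12.1739


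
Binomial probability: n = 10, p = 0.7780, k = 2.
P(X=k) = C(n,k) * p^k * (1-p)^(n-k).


C(10,2) = 45
p^2 = 0.605284
(1-p)^8 = 5.899617e-06
P = 45 * 0.605284 * 5.899617e-06 = 0.0002

P(X=2) = 0.0002


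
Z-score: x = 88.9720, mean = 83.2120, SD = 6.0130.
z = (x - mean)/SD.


z = (88.9720 - 83.2120)/6.0130
= 5.7600/6.0130
= 0.9579

z = 0.9579


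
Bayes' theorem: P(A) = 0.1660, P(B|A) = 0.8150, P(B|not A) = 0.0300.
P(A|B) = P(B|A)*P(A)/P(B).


P(B) = P(B|A)*P(A) + P(B|A')*P(A')
= 0.8150*0.1660 + 0.0300*0.8340
= 0.135290 + 0.025020 = 0.160310
P(A|B) = 0.135290/0.160310 = 0.8439

P(A|B) = 0.8439


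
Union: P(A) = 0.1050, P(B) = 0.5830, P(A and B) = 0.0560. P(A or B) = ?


P(A∪B) = 0.1050 + 0.5830 - 0.0560
= 0.6880 - 0.0560
= 0.6320

P(A∪B) = 0.6320


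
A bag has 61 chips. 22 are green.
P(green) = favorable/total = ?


P = 22/61 = 0.3607

P = 0.3607


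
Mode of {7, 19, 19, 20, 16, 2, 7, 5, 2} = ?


Frequencies: 2:2, 5:1, 7:2, 16:1, 19:2, 20:1
Max frequency = 2
Mode = 2, 7, 19

Mode = 2, 7, 19


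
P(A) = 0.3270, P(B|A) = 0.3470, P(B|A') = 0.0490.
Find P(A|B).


P(B) = P(B|A)*P(A) + P(B|A')*P(A')
= 0.3470*0.3270 + 0.0490*0.6730
= 0.113469 + 0.032977 = 0.146446
P(A|B) = 0.113469/0.146446 = 0.7748

P(A|B) = 0.7748


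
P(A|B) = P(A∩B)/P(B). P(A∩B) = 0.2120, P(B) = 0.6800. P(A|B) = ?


P(A|B) = 0.2120/0.6800 = 0.3118

P(A|B) = 0.3118


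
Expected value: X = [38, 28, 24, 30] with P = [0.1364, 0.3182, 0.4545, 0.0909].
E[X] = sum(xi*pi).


E[X] = 38*0.1364 + 28*0.3182 + 24*0.4545 + 30*0.0909
= 5.1832 + 8.9096 + 10.9080 + 2.7270
= 27.7278

E[X] = 27.7278


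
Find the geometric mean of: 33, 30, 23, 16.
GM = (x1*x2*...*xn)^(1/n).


Product = 33 × 30 × 23 × 16 = 364320
GM = 364320^(1/4) = 24.5681

GM = 24.5681


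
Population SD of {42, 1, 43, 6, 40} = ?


Mean = 26.4000
Variance = 353.0400
SD = sqrt(353.0400) = 18.7894

SD = 18.7894


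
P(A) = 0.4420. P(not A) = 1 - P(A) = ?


P(not A) = 1 - 0.4420 = 0.5580

P(not A) = 0.5580


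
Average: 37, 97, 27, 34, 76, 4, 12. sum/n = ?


Sum = 37 + 97 + 27 + 34 + 76 + 4 + 12 = 287
n = 7
Mean = 287/7 = 41.0000

Mean = 41.0000


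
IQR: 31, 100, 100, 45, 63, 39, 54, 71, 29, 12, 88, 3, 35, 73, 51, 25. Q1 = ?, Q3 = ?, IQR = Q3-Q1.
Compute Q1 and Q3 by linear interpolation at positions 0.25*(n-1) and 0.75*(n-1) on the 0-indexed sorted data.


Sorted: 3, 12, 25, 29, 31, 35, 39, 45, 51, 54, 63, 71, 73, 88, 100, 100
Q1 (25th %ile) = 30.5000
Q3 (75th %ile) = 71.5000
IQR = 71.5000 - 30.5000 = 41.0000

IQR = 41.0000


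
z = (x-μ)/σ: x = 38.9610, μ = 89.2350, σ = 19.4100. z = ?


z = (38.9610 - 89.2350)/19.4100
= -50.2740/19.4100
= -2.5901

z = -2.5901


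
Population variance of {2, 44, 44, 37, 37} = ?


Mean = 32.8000
Squared deviations: 948.6400, 125.4400, 125.4400, 17.6400, 17.6400
Sum = 1234.8000
Variance = 1234.8000/5 = 246.9600

Variance = 246.9600


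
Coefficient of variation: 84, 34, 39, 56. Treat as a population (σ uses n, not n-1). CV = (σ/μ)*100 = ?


Mean = 53.2500
SD = 19.5368
CV = (19.5368/53.2500)*100 = 36.6889%

CV = 36.6889%


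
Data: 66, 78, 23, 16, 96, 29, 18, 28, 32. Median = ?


Sorted: 16, 18, 23, 28, 29, 32, 66, 78, 96
n = 9 (odd)
Middle value = 29

Median = 29


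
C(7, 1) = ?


C(7,1) = 7!/(1! × 6!)
= 5040/(1 × 720)
= 7

C(7,1) = 7


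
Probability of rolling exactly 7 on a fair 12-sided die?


Favorable outcomes (roll = 7): 1
Total outcomes = 12
P = 1/12 = 0.0833

P = 0.0833


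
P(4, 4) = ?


P(4,4) = 4!/0!
= 24/1
= 24

P(4,4) = 24


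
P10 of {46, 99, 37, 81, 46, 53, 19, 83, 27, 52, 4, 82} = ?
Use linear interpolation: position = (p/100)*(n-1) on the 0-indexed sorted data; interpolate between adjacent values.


Sorted: 4, 19, 27, 37, 46, 46, 52, 53, 81, 82, 83, 99
n = 12
Index = 10/100 * 11 = 1.1000
Lower = data[1] = 19, Upper = data[2] = 27
P10 = 19 + 0.1000*(8) = 19.8000

P10 = 19.8000


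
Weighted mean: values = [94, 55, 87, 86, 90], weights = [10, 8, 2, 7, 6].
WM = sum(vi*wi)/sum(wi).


Numerator = 94*10 + 55*8 + 87*2 + 86*7 + 90*6 = 2696
Denominator = 10 + 8 + 2 + 7 + 6 = 33
WM = 2696/33 = 81.6970

WM = 81.6970


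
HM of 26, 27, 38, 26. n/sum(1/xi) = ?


Sum of reciprocals = 1/26 + 1/27 + 1/38 + 1/26 = 0.140276
HM = 4/0.140276 = 28.5152

HM = 28.5152


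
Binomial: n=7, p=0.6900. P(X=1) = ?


C(7,1) = 7
p^1 = 0.690000
(1-p)^6 = 0.000888
P = 7 * 0.690000 * 0.000888 = 0.0043

P(X=1) = 0.0043


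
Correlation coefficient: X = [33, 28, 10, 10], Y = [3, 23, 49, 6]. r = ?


Mean X = 20.2500, Mean Y = 20.2500
SD X = 10.401322, SD Y = 18.267115
Cov = -86.812500
r = -86.812500/(10.401322*18.267115) = -0.4569

r = -0.4569


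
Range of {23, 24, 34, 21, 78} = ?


Max = 78, Min = 21
Range = 78 - 21 = 57

Range = 57


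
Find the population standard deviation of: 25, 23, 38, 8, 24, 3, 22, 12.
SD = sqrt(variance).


Mean = 19.3750
Variance = 108.9844
SD = sqrt(108.9844) = 10.4396

SD = 10.4396


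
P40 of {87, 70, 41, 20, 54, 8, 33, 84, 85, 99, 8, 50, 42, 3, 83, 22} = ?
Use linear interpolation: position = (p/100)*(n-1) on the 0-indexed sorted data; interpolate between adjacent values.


Sorted: 3, 8, 8, 20, 22, 33, 41, 42, 50, 54, 70, 83, 84, 85, 87, 99
n = 16
Index = 40/100 * 15 = 6.0000
Lower = data[6] = 41, Upper = data[7] = 42
P40 = 41 + 0*(1) = 41.0000

P40 = 41.0000


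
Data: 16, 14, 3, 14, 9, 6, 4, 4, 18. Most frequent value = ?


Frequencies: 3:1, 4:2, 6:1, 9:1, 14:2, 16:1, 18:1
Max frequency = 2
Mode = 4, 14

Mode = 4, 14


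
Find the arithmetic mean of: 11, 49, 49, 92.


Sum = 11 + 49 + 49 + 92 = 201
n = 4
Mean = 201/4 = 50.2500

Mean = 50.2500


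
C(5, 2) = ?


C(5,2) = 5!/(2! × 3!)
= 120/(2 × 6)
= 10

C(5,2) = 10


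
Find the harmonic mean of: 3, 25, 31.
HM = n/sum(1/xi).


Sum of reciprocals = 1/3 + 1/25 + 1/31 = 0.405591
HM = 3/0.405591 = 7.3966

HM = 7.3966


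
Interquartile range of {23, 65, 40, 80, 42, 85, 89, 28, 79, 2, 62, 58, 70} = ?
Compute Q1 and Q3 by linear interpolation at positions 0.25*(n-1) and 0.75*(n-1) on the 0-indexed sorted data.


Sorted: 2, 23, 28, 40, 42, 58, 62, 65, 70, 79, 80, 85, 89
Q1 (25th %ile) = 40.0000
Q3 (75th %ile) = 79.0000
IQR = 79.0000 - 40.0000 = 39.0000

IQR = 39.0000


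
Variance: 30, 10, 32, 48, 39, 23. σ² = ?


Mean = 30.3333
Squared deviations: 0.1111, 413.4444, 2.7778, 312.1111, 75.1111, 53.7778
Sum = 857.3333
Variance = 857.3333/6 = 142.8889

Variance = 142.8889


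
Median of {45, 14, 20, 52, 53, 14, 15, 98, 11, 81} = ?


Sorted: 11, 14, 14, 15, 20, 45, 52, 53, 81, 98
n = 10 (even)
Middle values: 20 and 45
Median = (20+45)/2 = 32.5000

Median = 32.5000


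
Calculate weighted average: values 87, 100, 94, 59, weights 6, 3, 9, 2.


Numerator = 87*6 + 100*3 + 94*9 + 59*2 = 1786
Denominator = 6 + 3 + 9 + 2 = 20
WM = 1786/20 = 89.3000

WM = 89.3000


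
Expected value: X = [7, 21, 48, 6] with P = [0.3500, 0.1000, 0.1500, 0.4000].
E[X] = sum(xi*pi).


E[X] = 7*0.3500 + 21*0.1000 + 48*0.1500 + 6*0.4000
= 2.4500 + 2.1000 + 7.2000 + 2.4000
= 14.1500

E[X] = 14.1500


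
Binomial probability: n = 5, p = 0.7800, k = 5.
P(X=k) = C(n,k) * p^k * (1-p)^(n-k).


C(5,5) = 1
p^5 = 0.288717
(1-p)^0 = 1.000000
P = 1 * 0.288717 * 1.000000 = 0.2887

P(X=5) = 0.2887


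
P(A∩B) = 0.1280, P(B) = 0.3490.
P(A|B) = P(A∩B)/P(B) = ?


P(A|B) = 0.1280/0.3490 = 0.3668

P(A|B) = 0.3668


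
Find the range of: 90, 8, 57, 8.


Max = 90, Min = 8
Range = 90 - 8 = 82

Range = 82


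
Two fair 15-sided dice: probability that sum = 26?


Total outcomes = 15×15 = 225
Favorable (sum = 26): 5
P = 5/225 = 0.0222

P = 0.0222


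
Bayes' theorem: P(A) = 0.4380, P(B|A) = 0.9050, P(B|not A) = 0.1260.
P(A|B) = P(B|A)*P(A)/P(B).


P(B) = P(B|A)*P(A) + P(B|A')*P(A')
= 0.9050*0.4380 + 0.1260*0.5620
= 0.396390 + 0.070812 = 0.467202
P(A|B) = 0.396390/0.467202 = 0.8484

P(A|B) = 0.8484


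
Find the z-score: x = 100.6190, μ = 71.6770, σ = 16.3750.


z = (100.6190 - 71.6770)/16.3750
= 28.9420/16.3750
= 1.7675

z = 1.7675


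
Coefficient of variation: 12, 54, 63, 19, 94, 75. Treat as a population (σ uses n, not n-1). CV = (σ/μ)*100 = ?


Mean = 52.8333
SD = 29.1629
CV = (29.1629/52.8333)*100 = 55.1978%

CV = 55.1978%


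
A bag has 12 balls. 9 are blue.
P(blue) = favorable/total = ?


P = 9/12 = 0.7500

P = 0.7500


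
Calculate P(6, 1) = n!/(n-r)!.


P(6,1) = 6!/5!
= 720/120
= 6

P(6,1) = 6


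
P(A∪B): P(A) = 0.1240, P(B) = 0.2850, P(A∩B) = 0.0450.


P(A∪B) = 0.1240 + 0.2850 - 0.0450
= 0.4090 - 0.0450
= 0.3640

P(A∪B) = 0.3640


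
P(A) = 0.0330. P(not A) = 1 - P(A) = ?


P(not A) = 1 - 0.0330 = 0.9670

P(not A) = 0.9670


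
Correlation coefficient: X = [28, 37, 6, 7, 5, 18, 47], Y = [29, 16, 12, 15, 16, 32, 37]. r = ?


Mean X = 21.1429, Mean Y = 22.4286
SD X = 15.431217, SD Y = 9.209578
Cov = 93.795918
r = 93.795918/(15.431217*9.209578) = 0.6600

r = 0.6600


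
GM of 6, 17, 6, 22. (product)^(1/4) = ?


Product = 6 × 17 × 6 × 22 = 13464
GM = 13464^(1/4) = 10.7719

GM = 10.7719


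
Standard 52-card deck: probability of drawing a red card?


26 red cards in 52 cards
P = 26/52 = 0.5000

P = 0.5000


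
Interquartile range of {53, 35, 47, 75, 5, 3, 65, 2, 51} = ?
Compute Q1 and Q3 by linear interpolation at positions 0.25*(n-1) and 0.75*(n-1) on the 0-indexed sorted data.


Sorted: 2, 3, 5, 35, 47, 51, 53, 65, 75
Q1 (25th %ile) = 5.0000
Q3 (75th %ile) = 53.0000
IQR = 53.0000 - 5.0000 = 48.0000

IQR = 48.0000


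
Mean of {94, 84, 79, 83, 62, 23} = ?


Sum = 94 + 84 + 79 + 83 + 62 + 23 = 425
n = 6
Mean = 425/6 = 70.8333

Mean = 70.8333


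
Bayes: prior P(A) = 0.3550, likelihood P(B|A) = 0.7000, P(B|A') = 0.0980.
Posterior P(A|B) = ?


P(B) = P(B|A)*P(A) + P(B|A')*P(A')
= 0.7000*0.3550 + 0.0980*0.6450
= 0.248500 + 0.063210 = 0.311710
P(A|B) = 0.248500/0.311710 = 0.7972

P(A|B) = 0.7972


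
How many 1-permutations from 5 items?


P(5,1) = 5!/4!
= 120/24
= 5

P(5,1) = 5


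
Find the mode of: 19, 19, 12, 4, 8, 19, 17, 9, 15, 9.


Frequencies: 4:1, 8:1, 9:2, 12:1, 15:1, 17:1, 19:3
Max frequency = 3
Mode = 19

Mode = 19


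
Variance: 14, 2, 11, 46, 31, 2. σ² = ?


Mean = 17.6667
Squared deviations: 13.4444, 245.4444, 44.4444, 802.7778, 177.7778, 245.4444
Sum = 1529.3333
Variance = 1529.3333/6 = 254.8889

Variance = 254.8889


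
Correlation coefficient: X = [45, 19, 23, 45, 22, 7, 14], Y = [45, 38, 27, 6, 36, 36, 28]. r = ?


Mean X = 25.0000, Mean Y = 30.8571
SD X = 13.596218, SD Y = 11.618072
Cov = -46.571429
r = -46.571429/(13.596218*11.618072) = -0.2948

r = -0.2948


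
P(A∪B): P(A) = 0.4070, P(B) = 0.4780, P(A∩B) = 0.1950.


P(A∪B) = 0.4070 + 0.4780 - 0.1950
= 0.8850 - 0.1950
= 0.6900

P(A∪B) = 0.6900


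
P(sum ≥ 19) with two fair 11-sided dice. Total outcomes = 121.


Total outcomes = 11×11 = 121
Favorable (sum ≥ 19): 10
P = 10/121 = 0.0826

P = 0.0826


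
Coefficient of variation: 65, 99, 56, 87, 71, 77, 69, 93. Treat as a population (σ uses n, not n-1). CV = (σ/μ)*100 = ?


Mean = 77.1250
SD = 13.8061
CV = (13.8061/77.1250)*100 = 17.9010%

CV = 17.9010%


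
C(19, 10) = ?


C(19,10) = 19!/(10! × 9!)
= 121645100408832000/(3628800 × 362880)
= 92378

C(19,10) = 92378


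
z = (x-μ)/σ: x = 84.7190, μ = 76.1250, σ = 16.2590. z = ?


z = (84.7190 - 76.1250)/16.2590
= 8.5940/16.2590
= 0.5286

z = 0.5286


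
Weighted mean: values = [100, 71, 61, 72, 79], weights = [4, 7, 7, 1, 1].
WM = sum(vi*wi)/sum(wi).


Numerator = 100*4 + 71*7 + 61*7 + 72*1 + 79*1 = 1475
Denominator = 4 + 7 + 7 + 1 + 1 = 20
WM = 1475/20 = 73.7500

WM = 73.7500


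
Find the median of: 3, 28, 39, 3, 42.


Sorted: 3, 3, 28, 39, 42
n = 5 (odd)
Middle value = 28

Median = 28


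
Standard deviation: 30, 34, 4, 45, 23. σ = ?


Mean = 27.2000
Variance = 185.3600
SD = sqrt(185.3600) = 13.6147

SD = 13.6147


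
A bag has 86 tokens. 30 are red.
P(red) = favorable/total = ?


P = 30/86 = 0.3488

P = 0.3488


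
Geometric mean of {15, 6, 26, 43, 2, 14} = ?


Product = 15 × 6 × 26 × 43 × 2 × 14 = 2817360
GM = 2817360^(1/6) = 11.8843

GM = 11.8843


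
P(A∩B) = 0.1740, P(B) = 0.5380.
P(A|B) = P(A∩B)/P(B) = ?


P(A|B) = 0.1740/0.5380 = 0.3234

P(A|B) = 0.3234


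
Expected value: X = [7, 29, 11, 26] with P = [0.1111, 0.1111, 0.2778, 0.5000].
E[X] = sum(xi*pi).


E[X] = 7*0.1111 + 29*0.1111 + 11*0.2778 + 26*0.5000
= 0.7777 + 3.2219 + 3.0558 + 13.0000
= 20.0554

E[X] = 20.0554


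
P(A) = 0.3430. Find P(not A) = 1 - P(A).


P(not A) = 1 - 0.3430 = 0.6570

P(not A) = 0.6570


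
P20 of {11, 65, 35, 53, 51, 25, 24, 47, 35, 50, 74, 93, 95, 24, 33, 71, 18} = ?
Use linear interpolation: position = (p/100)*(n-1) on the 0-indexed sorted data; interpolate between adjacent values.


Sorted: 11, 18, 24, 24, 25, 33, 35, 35, 47, 50, 51, 53, 65, 71, 74, 93, 95
n = 17
Index = 20/100 * 16 = 3.2000
Lower = data[3] = 24, Upper = data[4] = 25
P20 = 24 + 0.2000*(1) = 24.2000

P20 = 24.2000


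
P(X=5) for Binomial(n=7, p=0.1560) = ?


C(7,5) = 21
p^5 = 9.238958e-05
(1-p)^2 = 0.712336
P = 21 * 9.238958e-05 * 0.712336 = 0.0014

P(X=5) = 0.0014


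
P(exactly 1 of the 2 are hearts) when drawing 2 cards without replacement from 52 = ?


Hypergeometric: P(X=1) = C(13,1)·C(39,1) / C(52,2)
= 13 × 39 / 1326
= 507/1326 = 0.3824

P = 0.3824


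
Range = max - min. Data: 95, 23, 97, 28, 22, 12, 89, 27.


Max = 97, Min = 12
Range = 97 - 12 = 85

Range = 85


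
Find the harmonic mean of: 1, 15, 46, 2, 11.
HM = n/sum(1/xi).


Sum of reciprocals = 1/1 + 1/15 + 1/46 + 1/2 + 1/11 = 1.679315
HM = 5/1.679315 = 2.9774

HM = 2.9774


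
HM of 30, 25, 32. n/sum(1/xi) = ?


Sum of reciprocals = 1/30 + 1/25 + 1/32 = 0.104583
HM = 3/0.104583 = 28.6853

HM = 28.6853


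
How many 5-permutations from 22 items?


P(22,5) = 22!/17!
= 1124000727777607680000/355687428096000
= 3160080

P(22,5) = 3160080


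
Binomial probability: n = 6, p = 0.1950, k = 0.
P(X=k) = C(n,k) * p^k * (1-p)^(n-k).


C(6,0) = 1
p^0 = 1.000000
(1-p)^6 = 0.272129
P = 1 * 1.000000 * 0.272129 = 0.2721

P(X=0) = 0.2721


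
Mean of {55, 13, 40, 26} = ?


Sum = 55 + 13 + 40 + 26 = 134
n = 4
Mean = 134/4 = 33.5000

Mean = 33.5000


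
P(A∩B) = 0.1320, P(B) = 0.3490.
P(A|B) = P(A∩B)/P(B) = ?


P(A|B) = 0.1320/0.3490 = 0.3782

P(A|B) = 0.3782


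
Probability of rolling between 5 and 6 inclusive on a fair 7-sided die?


Favorable outcomes (5 ≤ roll ≤ 6): 2
Total outcomes = 7
P = 2/7 = 0.2857

P = 0.2857


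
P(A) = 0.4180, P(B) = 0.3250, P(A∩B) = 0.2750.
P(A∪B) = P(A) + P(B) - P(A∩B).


P(A∪B) = 0.4180 + 0.3250 - 0.2750
= 0.7430 - 0.2750
= 0.4680

P(A∪B) = 0.4680


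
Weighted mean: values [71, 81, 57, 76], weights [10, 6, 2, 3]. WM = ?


Numerator = 71*10 + 81*6 + 57*2 + 76*3 = 1538
Denominator = 10 + 6 + 2 + 3 = 21
WM = 1538/21 = 73.2381

WM = 73.2381


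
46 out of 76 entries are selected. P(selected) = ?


P = 46/76 = 0.6053

P = 0.6053


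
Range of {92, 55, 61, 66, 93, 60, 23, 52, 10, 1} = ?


Max = 93, Min = 1
Range = 93 - 1 = 92

Range = 92


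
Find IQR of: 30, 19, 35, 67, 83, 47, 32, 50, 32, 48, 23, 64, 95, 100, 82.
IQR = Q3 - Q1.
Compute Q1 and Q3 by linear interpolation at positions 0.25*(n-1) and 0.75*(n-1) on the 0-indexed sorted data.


Sorted: 19, 23, 30, 32, 32, 35, 47, 48, 50, 64, 67, 82, 83, 95, 100
Q1 (25th %ile) = 32.0000
Q3 (75th %ile) = 74.5000
IQR = 74.5000 - 32.0000 = 42.5000

IQR = 42.5000


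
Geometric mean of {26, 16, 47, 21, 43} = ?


Product = 26 × 16 × 47 × 21 × 43 = 17655456
GM = 17655456^(1/5) = 28.1433

GM = 28.1433


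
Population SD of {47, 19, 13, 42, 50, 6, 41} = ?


Mean = 31.1429
Variance = 275.8367
SD = sqrt(275.8367) = 16.6083

SD = 16.6083


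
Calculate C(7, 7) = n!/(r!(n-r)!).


C(7,7) = 7!/(7! × 0!)
= 5040/(5040 × 1)
= 1

C(7,7) = 1


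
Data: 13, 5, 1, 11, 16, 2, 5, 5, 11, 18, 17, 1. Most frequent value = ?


Frequencies: 1:2, 2:1, 5:3, 11:2, 13:1, 16:1, 17:1, 18:1
Max frequency = 3
Mode = 5

Mode = 5


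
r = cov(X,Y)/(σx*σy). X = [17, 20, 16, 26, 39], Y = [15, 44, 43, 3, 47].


Mean X = 23.6000, Mean Y = 30.4000
SD X = 8.452219, SD Y = 17.928748
Cov = 29.360000
r = 29.360000/(8.452219*17.928748) = 0.1937

r = 0.1937


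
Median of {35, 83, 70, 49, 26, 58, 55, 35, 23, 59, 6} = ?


Sorted: 6, 23, 26, 35, 35, 49, 55, 58, 59, 70, 83
n = 11 (odd)
Middle value = 49

Median = 49


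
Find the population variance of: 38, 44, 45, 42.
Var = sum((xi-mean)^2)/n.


Mean = 42.2500
Squared deviations: 18.0625, 3.0625, 7.5625, 0.0625
Sum = 28.7500
Variance = 28.7500/4 = 7.1875

Variance = 7.1875


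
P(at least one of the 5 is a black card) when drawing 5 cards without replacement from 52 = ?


P(at least one) = 1 - P(none)
P(none) = (26/52) × (25/51) × (24/50) × (23/49) × (22/48) = 0.025310
P(at least one) = 1 - 0.025310 = 0.9747

P = 0.9747


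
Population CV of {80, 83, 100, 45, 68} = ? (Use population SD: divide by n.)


Mean = 75.2000
SD = 18.2362
CV = (18.2362/75.2000)*100 = 24.2503%

CV = 24.2503%


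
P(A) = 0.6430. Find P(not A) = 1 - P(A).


P(not A) = 1 - 0.6430 = 0.3570

P(not A) = 0.3570


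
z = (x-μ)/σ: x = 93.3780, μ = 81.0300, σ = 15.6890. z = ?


z = (93.3780 - 81.0300)/15.6890
= 12.3480/15.6890
= 0.7870

z = 0.7870


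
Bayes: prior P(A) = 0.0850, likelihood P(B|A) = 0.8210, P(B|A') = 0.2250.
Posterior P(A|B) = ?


P(B) = P(B|A)*P(A) + P(B|A')*P(A')
= 0.8210*0.0850 + 0.2250*0.9150
= 0.069785 + 0.205875 = 0.275660
P(A|B) = 0.069785/0.275660 = 0.2532

P(A|B) = 0.2532


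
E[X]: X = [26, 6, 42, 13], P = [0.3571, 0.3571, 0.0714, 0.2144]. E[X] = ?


E[X] = 26*0.3571 + 6*0.3571 + 42*0.0714 + 13*0.2144
= 9.2846 + 2.1426 + 2.9988 + 2.7872
= 17.2132

E[X] = 17.2132


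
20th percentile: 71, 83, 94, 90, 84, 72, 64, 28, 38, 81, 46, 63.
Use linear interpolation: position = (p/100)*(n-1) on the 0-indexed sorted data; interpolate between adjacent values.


Sorted: 28, 38, 46, 63, 64, 71, 72, 81, 83, 84, 90, 94
n = 12
Index = 20/100 * 11 = 2.2000
Lower = data[2] = 46, Upper = data[3] = 63
P20 = 46 + 0.2000*(17) = 49.4000

P20 = 49.4000


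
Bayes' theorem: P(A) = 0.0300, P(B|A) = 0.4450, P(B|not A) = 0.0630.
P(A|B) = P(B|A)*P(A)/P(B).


P(B) = P(B|A)*P(A) + P(B|A')*P(A')
= 0.4450*0.0300 + 0.0630*0.9700
= 0.013350 + 0.061110 = 0.074460
P(A|B) = 0.013350/0.074460 = 0.1793

P(A|B) = 0.1793


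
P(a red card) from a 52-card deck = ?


26 red cards in 52 cards
P = 26/52 = 0.5000

P = 0.5000


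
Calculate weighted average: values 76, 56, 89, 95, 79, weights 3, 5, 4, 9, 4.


Numerator = 76*3 + 56*5 + 89*4 + 95*9 + 79*4 = 2035
Denominator = 3 + 5 + 4 + 9 + 4 = 25
WM = 2035/25 = 81.4000

WM = 81.4000


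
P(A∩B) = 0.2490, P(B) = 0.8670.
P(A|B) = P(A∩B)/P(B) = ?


P(A|B) = 0.2490/0.8670 = 0.2872

P(A|B) = 0.2872


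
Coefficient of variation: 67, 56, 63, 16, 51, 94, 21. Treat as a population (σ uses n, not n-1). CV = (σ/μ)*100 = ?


Mean = 52.5714
SD = 25.0192
CV = (25.0192/52.5714)*100 = 47.5908%

CV = 47.5908%


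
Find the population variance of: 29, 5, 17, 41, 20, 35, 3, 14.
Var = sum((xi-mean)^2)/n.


Mean = 20.5000
Squared deviations: 72.2500, 240.2500, 12.2500, 420.2500, 0.2500, 210.2500, 306.2500, 42.2500
Sum = 1304.0000
Variance = 1304.0000/8 = 163.0000

Variance = 163.0000


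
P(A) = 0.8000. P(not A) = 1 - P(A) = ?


P(not A) = 1 - 0.8000 = 0.2000

P(not A) = 0.2000


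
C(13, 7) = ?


C(13,7) = 13!/(7! × 6!)
= 6227020800/(5040 × 720)
= 1716

C(13,7) = 1716


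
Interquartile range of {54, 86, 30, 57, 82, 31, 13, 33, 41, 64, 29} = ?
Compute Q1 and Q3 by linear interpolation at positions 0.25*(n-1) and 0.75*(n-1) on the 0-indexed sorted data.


Sorted: 13, 29, 30, 31, 33, 41, 54, 57, 64, 82, 86
Q1 (25th %ile) = 30.5000
Q3 (75th %ile) = 60.5000
IQR = 60.5000 - 30.5000 = 30.0000

IQR = 30.0000


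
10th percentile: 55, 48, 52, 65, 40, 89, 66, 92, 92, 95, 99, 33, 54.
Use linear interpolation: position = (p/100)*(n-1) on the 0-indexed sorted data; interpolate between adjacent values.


Sorted: 33, 40, 48, 52, 54, 55, 65, 66, 89, 92, 92, 95, 99
n = 13
Index = 10/100 * 12 = 1.2000
Lower = data[1] = 40, Upper = data[2] = 48
P10 = 40 + 0.2000*(8) = 41.6000

P10 = 41.6000


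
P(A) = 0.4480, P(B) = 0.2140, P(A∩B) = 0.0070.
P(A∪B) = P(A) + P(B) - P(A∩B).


P(A∪B) = 0.4480 + 0.2140 - 0.0070
= 0.6620 - 0.0070
= 0.6550

P(A∪B) = 0.6550


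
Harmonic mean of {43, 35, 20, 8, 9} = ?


Sum of reciprocals = 1/43 + 1/35 + 1/20 + 1/8 + 1/9 = 0.337938
HM = 5/0.337938 = 14.7956

HM = 14.7956


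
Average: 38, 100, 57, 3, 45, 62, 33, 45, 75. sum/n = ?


Sum = 38 + 100 + 57 + 3 + 45 + 62 + 33 + 45 + 75 = 458
n = 9
Mean = 458/9 = 50.8889

Mean = 50.8889


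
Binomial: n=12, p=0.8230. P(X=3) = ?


C(12,3) = 220
p^3 = 0.557442
(1-p)^9 = 1.705137e-07
P = 220 * 0.557442 * 1.705137e-07 = 2.0911e-05

P(X=3) = 2.0911e-05


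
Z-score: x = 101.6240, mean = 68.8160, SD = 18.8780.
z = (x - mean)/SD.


z = (101.6240 - 68.8160)/18.8780
= 32.8080/18.8780
= 1.7379

z = 1.7379


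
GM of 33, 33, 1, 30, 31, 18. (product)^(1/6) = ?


Product = 33 × 33 × 1 × 30 × 31 × 18 = 18229860
GM = 18229860^(1/6) = 16.2230

GM = 16.2230


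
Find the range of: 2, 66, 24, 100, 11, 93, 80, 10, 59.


Max = 100, Min = 2
Range = 100 - 2 = 98

Range = 98


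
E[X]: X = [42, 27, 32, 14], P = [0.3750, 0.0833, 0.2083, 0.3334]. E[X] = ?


E[X] = 42*0.3750 + 27*0.0833 + 32*0.2083 + 14*0.3334
= 15.7500 + 2.2491 + 6.6656 + 4.6676
= 29.3323

E[X] = 29.3323


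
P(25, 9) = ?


P(25,9) = 25!/16!
= 15511210043330985984000000/20922789888000
= 741354768000

P(25,9) = 741354768000


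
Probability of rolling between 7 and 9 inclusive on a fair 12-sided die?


Favorable outcomes (7 ≤ roll ≤ 9): 3
Total outcomes = 12
P = 3/12 = 0.2500

P = 0.2500


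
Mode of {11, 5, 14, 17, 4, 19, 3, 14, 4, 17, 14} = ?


Frequencies: 3:1, 4:2, 5:1, 11:1, 14:3, 17:2, 19:1
Max frequency = 3
Mode = 14

Mode = 14


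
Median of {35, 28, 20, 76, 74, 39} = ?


Sorted: 20, 28, 35, 39, 74, 76
n = 6 (even)
Middle values: 35 and 39
Median = (35+39)/2 = 37.0000

Median = 37.0000


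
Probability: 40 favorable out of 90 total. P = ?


P = 40/90 = 0.4444

P = 0.4444


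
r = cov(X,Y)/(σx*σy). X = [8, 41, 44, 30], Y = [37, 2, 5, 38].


Mean X = 30.7500, Mean Y = 20.5000
SD X = 14.131083, SD Y = 17.036725
Cov = -195.875000
r = -195.875000/(14.131083*17.036725) = -0.8136

r = -0.8136


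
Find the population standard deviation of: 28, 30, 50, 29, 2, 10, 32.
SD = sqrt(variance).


Mean = 25.8571
Variance = 210.4082
SD = sqrt(210.4082) = 14.5055

SD = 14.5055


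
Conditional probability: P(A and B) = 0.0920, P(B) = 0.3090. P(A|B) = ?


P(A|B) = 0.0920/0.3090 = 0.2977

P(A|B) = 0.2977


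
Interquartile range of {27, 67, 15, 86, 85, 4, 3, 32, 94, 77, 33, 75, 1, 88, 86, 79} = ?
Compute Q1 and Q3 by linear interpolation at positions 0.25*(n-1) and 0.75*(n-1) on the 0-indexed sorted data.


Sorted: 1, 3, 4, 15, 27, 32, 33, 67, 75, 77, 79, 85, 86, 86, 88, 94
Q1 (25th %ile) = 24.0000
Q3 (75th %ile) = 85.2500
IQR = 85.2500 - 24.0000 = 61.2500

IQR = 61.2500
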